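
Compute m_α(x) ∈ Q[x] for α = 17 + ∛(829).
m_α(x) = x^3 - 51x^2 + 867x - 5742

Set β = α - 17 = ∛(829), so β^3 = 829. Then (α - 17)^3 - 829 = 0, i.e. α is a root of g(x) = (x - 17)^3 - 829 = x^3 - 51x^2 + 867x - 5742. Since g(x) = h(x - 17) where h(x) = x^3 - 829, and h is irreducible over Q (because 829 is not a perfect cube, so h has no rational root, and a monic cubic with no rational root is irreducible), g is also irreducible (irreducibility is preserved under the substitution x → x - 17). Hence m_α(x) = x^3 - 51x^2 + 867x - 5742.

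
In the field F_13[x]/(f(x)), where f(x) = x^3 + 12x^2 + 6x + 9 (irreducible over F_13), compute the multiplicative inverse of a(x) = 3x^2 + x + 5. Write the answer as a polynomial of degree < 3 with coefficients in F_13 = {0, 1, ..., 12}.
a(x)^(-1) ≡ 5x^2 + 2x + 8 (mod f(x))

Since f is irreducible over F_13, F_13[x]/(f) is a field and a(x) ≠ 0 has an inverse. Apply the extended Euclidean algorithm to f(x) and a(x) in F_13[x]: f(x) = (9x + 1)·a(x) + (12x + 4);  a(x) = (10x)·(12x + 4) + (5). The last nonzero remainder is the constant 5 = gcd(f, a) in F_13. Back-substituting through the division chain expresses 5 = s(x)·a(x) + t(x)·f(x) with s(x) ≡ 12x^2 + 10x + 1 (mod f), so (12x^2 + 10x + 1)·a(x) ≡ 5 (mod f). Multiplying by 5^(-1) ≡ 8 in F_13 gives a(x)^(-1) ≡ 8·(12x^2 + 10x + 1) ≡ 5x^2 + 2x + 8 (mod f). Check: (3x^2 + x + 5)·(5x^2 + 2x + 8) = 2x^4 + 11x^3 + 12x^2 + 5x + 1 ≡ 1 (mod x^3 + 12x^2 + 6x + 9).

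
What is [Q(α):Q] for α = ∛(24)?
[Q(α):Q] = 3

The minimal polynomial of α is x^3 - 24, irreducible over Q since 24 is not a perfect cube (so x^3 - 24 has no rational root). Hence [Q(α):Q] = deg(m_α) = 3.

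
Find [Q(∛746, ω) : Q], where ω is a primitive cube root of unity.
[Q(∛746, ω) : Q] = 6

[Q(∛746):Q] = 3 (min poly x^3 - 746, irreducible since 746 is not a perfect cube). [Q(ω):Q] = 2 (min poly x^2 + x + 1). Since Q(∛746) ⊂ R and ω ∉ R, we have ω ∉ Q(∛746), so x^2 + x + 1 remains irreducible over Q(∛746) and [Q(∛746, ω) : Q(∛746)] = 2. By the tower law, [Q(∛746, ω) : Q] = 3 · 2 = 6. (In fact Q(∛746, ω) is the splitting field of x^3 - 746 over Q.)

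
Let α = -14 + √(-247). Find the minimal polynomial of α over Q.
m_α(x) = x^2 + 28x + 443

From α + 14 = √(-247), squaring gives (α + 14)^2 = -247, i.e. α^2 + 28α + 196 = -247, so α^2 + 28α + 443 = 0. The discriminant of x^2 + 28x + 443 is (28)^2 - 4·(443) = 784 - 1772 = -988, and 4·(-247) is not a perfect square in Q since -247 is squarefree and ≠ 1. Hence x^2 + 28x + 443 is irreducible over Q and is the minimal polynomial of α.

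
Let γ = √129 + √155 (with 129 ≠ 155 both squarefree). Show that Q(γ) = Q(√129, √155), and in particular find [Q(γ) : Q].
[Q(γ) : Q] = 4 (equivalently, Q(γ) = Q(√129, √155))

Obviously Q(γ) ⊆ Q(√129, √155), and [Q(√129, √155):Q] = 4 (since 129, 155 are distinct squarefree integers > 1 with 19995 not a perfect square). To show equality we compute the minimal polynomial of γ. From γ = √129 + √155: γ^2 = 129 + 2√(19995) + 155 = 284 + 2√(19995), so γ^2 - 284 = 2√(19995); squaring, (γ^2 - 284)^2 = 4·19995, i.e. γ^4 - 568γ^2 + 80656 - 79980 = 0, i.e. γ^4 - 568γ^2 + 676 = 0. So γ is a root of x^4 - 568x^2 + 676. This polynomial is irreducible over Q: it has no rational root (each ±√129 ± √155 is irrational), and any factorization into two quadratics over Q would force √(19995) ∈ Q (pairing opposite roots) or √129, √155 ∈ Q (other pairings), all impossible. Hence [Q(γ):Q] = 4 = [Q(√129, √155):Q], so Q(γ) = Q(√129, √155).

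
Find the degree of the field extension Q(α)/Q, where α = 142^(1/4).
[Q(α):Q] = 4

α is a root of x^4 - 142. By Eisenstein's criterion at the prime p = 2 (which divides the constant term 142 but p^2 = 4 does not, since 142 is squarefree), x^4 - 142 is irreducible over Q. Hence [Q(α):Q] = 4.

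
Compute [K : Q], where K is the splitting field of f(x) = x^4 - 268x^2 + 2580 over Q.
[K : Q] = 4

Solving the quadratic in x^2: x^2 = (268 ± √(268^2 - 4·2580))/2 = (268 ± √61504)/2 = (268 ± 248)/2, giving x^2 = 258 or x^2 = 10. So f(x) = (x^2 - 258)(x^2 - 10) and the roots of f are ±√258, ±√10. Hence the splitting field is K = Q(√258, √10). Since 258 and 10 are distinct squarefree integers > 1, their product 2580 is not a perfect square, so √10 ∉ Q(√258). By the tower law [K:Q] = [Q(√258,√10):Q(√258)] · [Q(√258):Q] = 2 · 2 = 4.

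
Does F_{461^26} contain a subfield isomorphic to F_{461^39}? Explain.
No: F_{461^39} is not a subfield of F_{461^26}

F_{p^m} embeds in F_{p^n} iff m | n. Here 39 ∤ 26 (since 26 = 0·39 + 26 with remainder 26 ≠ 0), so F_{461^39} is not a subfield of F_{461^26}. Equivalently: if it were, the tower law would give 39 = [F_{461^39}:F_461] dividing [F_{461^26}:F_461] = 26, contradiction.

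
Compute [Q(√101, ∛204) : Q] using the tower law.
[Q(√101, ∛204) : Q] = 6

Let L = Q(√101, ∛204). Since Q(√101) ⊂ L and [Q(√101):Q] = 2, the tower law gives 2 | [L:Q]. Likewise Q(∛204) ⊂ L with [Q(∛204):Q] = 3 (because 204 is not a perfect cube), so 3 | [L:Q]. As gcd(2,3) = 1, [L:Q] is divisible by 6. Conversely L is generated over Q by √101 and ∛204, so [L:Q] ≤ 2·3 = 6. Therefore [Q(√101, ∛204) : Q] = 6.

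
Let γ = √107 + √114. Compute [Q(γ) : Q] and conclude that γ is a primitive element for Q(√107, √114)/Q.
[Q(γ) : Q] = 4 (equivalently, Q(γ) = Q(√107, √114))

Obviously Q(γ) ⊆ Q(√107, √114), and [Q(√107, √114):Q] = 4 (since 107, 114 are distinct squarefree integers > 1 with 12198 not a perfect square). To show equality we compute the minimal polynomial of γ. From γ = √107 + √114: γ^2 = 107 + 2√(12198) + 114 = 221 + 2√(12198), so γ^2 - 221 = 2√(12198); squaring, (γ^2 - 221)^2 = 4·12198, i.e. γ^4 - 442γ^2 + 48841 - 48792 = 0, i.e. γ^4 - 442γ^2 + 49 = 0. So γ is a root of x^4 - 442x^2 + 49. This polynomial is irreducible over Q: it has no rational root (each ±√107 ± √114 is irrational), and any factorization into two quadratics over Q would force √(12198) ∈ Q (pairing opposite roots) or √107, √114 ∈ Q (other pairings), all impossible. Hence [Q(γ):Q] = 4 = [Q(√107, √114):Q], so Q(γ) = Q(√107, √114).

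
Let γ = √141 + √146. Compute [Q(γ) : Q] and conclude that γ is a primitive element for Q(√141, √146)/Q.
[Q(γ) : Q] = 4 (equivalently, Q(γ) = Q(√141, √146))

Obviously Q(γ) ⊆ Q(√141, √146), and [Q(√141, √146):Q] = 4 (since 141, 146 are distinct squarefree integers > 1 with 20586 not a perfect square). To show equality we compute the minimal polynomial of γ. From γ = √141 + √146: γ^2 = 141 + 2√(20586) + 146 = 287 + 2√(20586), so γ^2 - 287 = 2√(20586); squaring, (γ^2 - 287)^2 = 4·20586, i.e. γ^4 - 574γ^2 + 82369 - 82344 = 0, i.e. γ^4 - 574γ^2 + 25 = 0. So γ is a root of x^4 - 574x^2 + 25. This polynomial is irreducible over Q: it has no rational root (each ±√141 ± √146 is irrational), and any factorization into two quadratics over Q would force √(20586) ∈ Q (pairing opposite roots) or √141, √146 ∈ Q (other pairings), all impossible. Hence [Q(γ):Q] = 4 = [Q(√141, √146):Q], so Q(γ) = Q(√141, √146).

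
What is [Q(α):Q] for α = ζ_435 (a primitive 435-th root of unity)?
[Q(α):Q] = 224

The minimal polynomial of ζ_435 over Q is the 435-th cyclotomic polynomial Φ_435(x), which is irreducible over Q and has degree φ(435) = 224. Hence [Q(α):Q] = φ(435) = 224.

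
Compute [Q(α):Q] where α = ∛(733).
[Q(α):Q] = 3

The minimal polynomial of α is x^3 - 733, irreducible over Q since 733 is not a perfect cube (so x^3 - 733 has no rational root). Hence [Q(α):Q] = deg(m_α) = 3.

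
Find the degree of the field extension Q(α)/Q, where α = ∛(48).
[Q(α):Q] = 3

The minimal polynomial of α is x^3 - 48, irreducible over Q since 48 is not a perfect cube (so x^3 - 48 has no rational root). Hence [Q(α):Q] = deg(m_α) = 3.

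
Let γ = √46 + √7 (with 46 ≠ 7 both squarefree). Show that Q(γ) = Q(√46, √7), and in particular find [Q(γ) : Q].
[Q(γ) : Q] = 4 (equivalently, Q(γ) = Q(√46, √7))

Obviously Q(γ) ⊆ Q(√46, √7), and [Q(√46, √7):Q] = 4 (since 46, 7 are distinct squarefree integers > 1 with 322 not a perfect square). To show equality we compute the minimal polynomial of γ. From γ = √46 + √7: γ^2 = 46 + 2√(322) + 7 = 53 + 2√(322), so γ^2 - 53 = 2√(322); squaring, (γ^2 - 53)^2 = 4·322, i.e. γ^4 - 106γ^2 + 2809 - 1288 = 0, i.e. γ^4 - 106γ^2 + 1521 = 0. So γ is a root of x^4 - 106x^2 + 1521. This polynomial is irreducible over Q: it has no rational root (each ±√46 ± √7 is irrational), and any factorization into two quadratics over Q would force √(322) ∈ Q (pairing opposite roots) or √46, √7 ∈ Q (other pairings), all impossible. Hence [Q(γ):Q] = 4 = [Q(√46, √7):Q], so Q(γ) = Q(√46, √7).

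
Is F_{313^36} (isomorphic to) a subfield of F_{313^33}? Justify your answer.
No: F_{313^36} is not a subfield of F_{313^33}

F_{p^m} embeds in F_{p^n} iff m | n. Here 36 ∤ 33 (since 33 = 0·36 + 33 with remainder 33 ≠ 0), so F_{313^36} is not a subfield of F_{313^33}. Equivalently: if it were, the tower law would give 36 = [F_{313^36}:F_313] dividing [F_{313^33}:F_313] = 33, contradiction.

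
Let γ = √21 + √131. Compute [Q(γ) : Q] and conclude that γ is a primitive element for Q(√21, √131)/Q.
[Q(γ) : Q] = 4 (equivalently, Q(γ) = Q(√21, √131))

Obviously Q(γ) ⊆ Q(√21, √131), and [Q(√21, √131):Q] = 4 (since 21, 131 are distinct squarefree integers > 1 with 2751 not a perfect square). To show equality we compute the minimal polynomial of γ. From γ = √21 + √131: γ^2 = 21 + 2√(2751) + 131 = 152 + 2√(2751), so γ^2 - 152 = 2√(2751); squaring, (γ^2 - 152)^2 = 4·2751, i.e. γ^4 - 304γ^2 + 23104 - 11004 = 0, i.e. γ^4 - 304γ^2 + 12100 = 0. So γ is a root of x^4 - 304x^2 + 12100. This polynomial is irreducible over Q: it has no rational root (each ±√21 ± √131 is irrational), and any factorization into two quadratics over Q would force √(2751) ∈ Q (pairing opposite roots) or √21, √131 ∈ Q (other pairings), all impossible. Hence [Q(γ):Q] = 4 = [Q(√21, √131):Q], so Q(γ) = Q(√21, √131).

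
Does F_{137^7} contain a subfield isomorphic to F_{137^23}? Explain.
No: F_{137^23} is not a subfield of F_{137^7}

F_{p^m} embeds in F_{p^n} iff m | n. Here 23 ∤ 7 (since 7 = 0·23 + 7 with remainder 7 ≠ 0), so F_{137^23} is not a subfield of F_{137^7}. Equivalently: if it were, the tower law would give 23 = [F_{137^23}:F_137] dividing [F_{137^7}:F_137] = 7, contradiction.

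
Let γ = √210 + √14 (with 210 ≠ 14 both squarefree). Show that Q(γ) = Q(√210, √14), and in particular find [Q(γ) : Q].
[Q(γ) : Q] = 4 (equivalently, Q(γ) = Q(√210, √14))

Obviously Q(γ) ⊆ Q(√210, √14), and [Q(√210, √14):Q] = 4 (since 210, 14 are distinct squarefree integers > 1 with 2940 not a perfect square). To show equality we compute the minimal polynomial of γ. From γ = √210 + √14: γ^2 = 210 + 2√(2940) + 14 = 224 + 2√(2940), so γ^2 - 224 = 2√(2940); squaring, (γ^2 - 224)^2 = 4·2940, i.e. γ^4 - 448γ^2 + 50176 - 11760 = 0, i.e. γ^4 - 448γ^2 + 38416 = 0. So γ is a root of x^4 - 448x^2 + 38416. This polynomial is irreducible over Q: it has no rational root (each ±√210 ± √14 is irrational), and any factorization into two quadratics over Q would force √(2940) ∈ Q (pairing opposite roots) or √210, √14 ∈ Q (other pairings), all impossible. Hence [Q(γ):Q] = 4 = [Q(√210, √14):Q], so Q(γ) = Q(√210, √14).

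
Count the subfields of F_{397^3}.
F_{397^3} has 2 subfields

The subfields of F_{p^n} are exactly the fields F_{p^d} for d | n (each is the fixed field of the unique index-d subgroup of Gal(F_{p^n}/F_p) ≅ Z/nZ). The divisors of n = 3 are {1, 3}, giving 2 subfields: F_{397^1}, F_{397^3}.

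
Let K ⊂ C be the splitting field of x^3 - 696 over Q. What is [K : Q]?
[K : Q] = 6

The roots of x^3 - 696 are ∛696, ω∛696, ω^2∛696 where ω = e^(2πi/3) is a primitive cube root of unity, so K = Q(∛696, ω). Now [Q(∛696):Q] = 3 (since 696 is not a perfect cube, x^3 - 696 is irreducible) and [Q(ω):Q] = 2. Both 2 and 3 divide [K:Q], and [K:Q] ≤ 3·2 = 6, so [K:Q] = 6. (Equivalently: Q(∛696) ⊂ R but ω ∉ R, so [K : Q(∛696)] = 2.)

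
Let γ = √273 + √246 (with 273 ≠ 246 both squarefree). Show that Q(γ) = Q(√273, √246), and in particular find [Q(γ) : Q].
[Q(γ) : Q] = 4 (equivalently, Q(γ) = Q(√273, √246))

Obviously Q(γ) ⊆ Q(√273, √246), and [Q(√273, √246):Q] = 4 (since 273, 246 are distinct squarefree integers > 1 with 67158 not a perfect square). To show equality we compute the minimal polynomial of γ. From γ = √273 + √246: γ^2 = 273 + 2√(67158) + 246 = 519 + 2√(67158), so γ^2 - 519 = 2√(67158); squaring, (γ^2 - 519)^2 = 4·67158, i.e. γ^4 - 1038γ^2 + 269361 - 268632 = 0, i.e. γ^4 - 1038γ^2 + 729 = 0. So γ is a root of x^4 - 1038x^2 + 729. This polynomial is irreducible over Q: it has no rational root (each ±√273 ± √246 is irrational), and any factorization into two quadratics over Q would force √(67158) ∈ Q (pairing opposite roots) or √273, √246 ∈ Q (other pairings), all impossible. Hence [Q(γ):Q] = 4 = [Q(√273, √246):Q], so Q(γ) = Q(√273, √246).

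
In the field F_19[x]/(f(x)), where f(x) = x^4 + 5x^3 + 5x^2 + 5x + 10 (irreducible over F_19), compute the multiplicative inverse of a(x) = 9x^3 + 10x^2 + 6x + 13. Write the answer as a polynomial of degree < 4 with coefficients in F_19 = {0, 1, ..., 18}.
a(x)^(-1) ≡ 8x^2 + 5x + 2 (mod f(x))

Since f is irreducible over F_19, F_19[x]/(f) is a field and a(x) ≠ 0 has an inverse. Apply the extended Euclidean algorithm to f(x) and a(x) in F_19[x]: f(x) = (17x + 7)·a(x) + (4x^2 + 8x + 14);  a(x) = (7x + 17)·(4x^2 + 8x + 14) + (3). The last nonzero remainder is the constant 3 = gcd(f, a) in F_19. Back-substituting through the division chain expresses 3 = s(x)·a(x) + t(x)·f(x) with s(x) ≡ 5x^2 + 15x + 6 (mod f), so (5x^2 + 15x + 6)·a(x) ≡ 3 (mod f). Multiplying by 3^(-1) ≡ 13 in F_19 gives a(x)^(-1) ≡ 13·(5x^2 + 15x + 6) ≡ 8x^2 + 5x + 2 (mod f). Check: (9x^3 + 10x^2 + 6x + 13)·(8x^2 + 5x + 2) = 15x^5 + 11x^4 + 2x^3 + 2x^2 + x + 7 ≡ 1 (mod x^4 + 5x^3 + 5x^2 + 5x + 10).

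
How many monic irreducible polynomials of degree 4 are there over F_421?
There are 7853548710 monic irreducible polynomials of degree 4 over F_421

Each element of F_{421^4} that lies in no proper subfield is a root of exactly one monic irreducible of degree 4 over F_421, and each such polynomial has 4 distinct roots in F_{421^4}. By Möbius inversion the count is N_421(4) = (1/4) Σ_{d|4} μ(4/d) · 421^d = (1/4)(μ(4)·421^1 + μ(2)·421^2 + μ(1)·421^4) = 31414194840/4 = 7853548710.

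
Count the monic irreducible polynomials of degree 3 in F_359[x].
There are 15422640 monic irreducible polynomials of degree 3 over F_359

Each element of F_{359^3} that lies in no proper subfield is a root of exactly one monic irreducible of degree 3 over F_359, and each such polynomial has 3 distinct roots in F_{359^3}. By Möbius inversion the count is N_359(3) = (1/3) Σ_{d|3} μ(3/d) · 359^d = (1/3)(μ(3)·359^1 + μ(1)·359^3) = 46267920/3 = 15422640.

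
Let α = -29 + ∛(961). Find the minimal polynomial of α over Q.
m_α(x) = x^3 + 87x^2 + 2523x + 23428

Set β = α + 29 = ∛(961), so β^3 = 961. Then (α + 29)^3 - 961 = 0, i.e. α is a root of g(x) = (x + 29)^3 - 961 = x^3 + 87x^2 + 2523x + 23428. Since g(x) = h(x + 29) where h(x) = x^3 - 961, and h is irreducible over Q (because 961 is not a perfect cube, so h has no rational root, and a monic cubic with no rational root is irreducible), g is also irreducible (irreducibility is preserved under the substitution x → x + 29). Hence m_α(x) = x^3 + 87x^2 + 2523x + 23428.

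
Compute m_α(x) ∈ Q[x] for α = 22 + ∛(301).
m_α(x) = x^3 - 66x^2 + 1452x - 10949

Set β = α - 22 = ∛(301), so β^3 = 301. Then (α - 22)^3 - 301 = 0, i.e. α is a root of g(x) = (x - 22)^3 - 301 = x^3 - 66x^2 + 1452x - 10949. Since g(x) = h(x - 22) where h(x) = x^3 - 301, and h is irreducible over Q (because 301 is not a perfect cube, so h has no rational root, and a monic cubic with no rational root is irreducible), g is also irreducible (irreducibility is preserved under the substitution x → x - 22). Hence m_α(x) = x^3 - 66x^2 + 1452x - 10949.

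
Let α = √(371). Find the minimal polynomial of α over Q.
m_α(x) = x^2 - 371

α satisfies α^2 - 371 = 0, so x^2 - 371 annihilates α. Since d = 371 is squarefree and ≠ 1, it is not a perfect square in Q, so x^2 - 371 has no rational root and is therefore irreducible over Q (a degree-2 polynomial over a field is irreducible iff it has no root). Hence m_α(x) = x^2 - 371.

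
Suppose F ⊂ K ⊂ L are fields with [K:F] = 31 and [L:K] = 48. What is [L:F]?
[L:F] = 1488

The tower law says that for any tower of field extensions F ⊂ K ⊂ L with finite degrees, [L:F] = [L:K] · [K:F]. Here this gives [L:F] = 48 · 31 = 1488.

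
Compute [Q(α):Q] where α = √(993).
[Q(α):Q] = 2

[Q(α):Q] equals the degree of the minimal polynomial of α. Here α^2 = 993 and x^2 - 993 is irreducible (d = 993 is squarefree, ≠ 1, hence not a square), so deg(m_α) = 2. Thus [Q(α):Q] = 2.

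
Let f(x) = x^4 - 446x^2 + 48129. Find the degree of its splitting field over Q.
[K : Q] = 4

Solving the quadratic in x^2: x^2 = (446 ± √(446^2 - 4·48129))/2 = (446 ± √6400)/2 = (446 ± 80)/2, giving x^2 = 263 or x^2 = 183. So f(x) = (x^2 - 263)(x^2 - 183) and the roots of f are ±√263, ±√183. Hence the splitting field is K = Q(√263, √183). Since 263 and 183 are distinct squarefree integers > 1, their product 48129 is not a perfect square, so √183 ∉ Q(√263). By the tower law [K:Q] = [Q(√263,√183):Q(√263)] · [Q(√263):Q] = 2 · 2 = 4.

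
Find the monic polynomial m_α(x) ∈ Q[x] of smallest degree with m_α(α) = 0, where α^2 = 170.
m_α(x) = x^2 - 170

α satisfies α^2 - 170 = 0, so x^2 - 170 annihilates α. Since d = 170 is squarefree and ≠ 1, it is not a perfect square in Q, so x^2 - 170 has no rational root and is therefore irreducible over Q (a degree-2 polynomial over a field is irreducible iff it has no root). Hence m_α(x) = x^2 - 170.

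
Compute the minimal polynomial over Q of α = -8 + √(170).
m_α(x) = x^2 + 16x - 106

From α + 8 = √(170), squaring gives (α + 8)^2 = 170, i.e. α^2 + 16α + 64 = 170, so α^2 + 16α - 106 = 0. The discriminant of x^2 + 16x - 106 is (16)^2 - 4·(-106) = 256 + 424 = 680, and 4·(170) is not a perfect square in Q since 170 is squarefree and ≠ 1. Hence x^2 + 16x - 106 is irreducible over Q and is the minimal polynomial of α.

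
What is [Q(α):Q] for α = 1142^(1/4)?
[Q(α):Q] = 4

α is a root of x^4 - 1142. By Eisenstein's criterion at the prime p = 2 (which divides the constant term 1142 but p^2 = 4 does not, since 1142 is squarefree), x^4 - 1142 is irreducible over Q. Hence [Q(α):Q] = 4.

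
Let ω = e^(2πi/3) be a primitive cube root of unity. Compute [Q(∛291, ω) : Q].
[Q(∛291, ω) : Q] = 6

[Q(∛291):Q] = 3 (min poly x^3 - 291, irreducible since 291 is not a perfect cube). [Q(ω):Q] = 2 (min poly x^2 + x + 1). Since Q(∛291) ⊂ R and ω ∉ R, we have ω ∉ Q(∛291), so x^2 + x + 1 remains irreducible over Q(∛291) and [Q(∛291, ω) : Q(∛291)] = 2. By the tower law, [Q(∛291, ω) : Q] = 3 · 2 = 6. (In fact Q(∛291, ω) is the splitting field of x^3 - 291 over Q.)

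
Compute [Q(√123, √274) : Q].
[Q(√123, √274) : Q] = 4

[Q(√123):Q] = 2 (min poly x^2 - 123, irreducible since 123 is squarefree > 1). For the top step, suppose √274 ∈ Q(√123), say √274 = c + d√123 with c, d ∈ Q. Squaring: 274 = c^2 + 123d^2 + 2cd√123. Since √123 ∉ Q this forces 2cd = 0. If d = 0 then √274 = c ∈ Q, contradicting 274 squarefree > 1. If c = 0 then 274 = 123d^2, so 123·274 = (123d)^2 is a perfect square in Q — but 123·274 = 33702 is not a perfect square (since 123 and 274 are distinct squarefree integers). Contradiction. Hence √274 ∉ Q(√123), so x^2 - 274 stays irreducible over Q(√123) and [Q(√123, √274) : Q(√123)] = 2. By the tower law, [Q(√123, √274) : Q] = 2 · 2 = 4.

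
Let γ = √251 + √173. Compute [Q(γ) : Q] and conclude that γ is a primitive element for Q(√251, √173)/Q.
[Q(γ) : Q] = 4 (equivalently, Q(γ) = Q(√251, √173))

Obviously Q(γ) ⊆ Q(√251, √173), and [Q(√251, √173):Q] = 4 (since 251, 173 are distinct squarefree integers > 1 with 43423 not a perfect square). To show equality we compute the minimal polynomial of γ. From γ = √251 + √173: γ^2 = 251 + 2√(43423) + 173 = 424 + 2√(43423), so γ^2 - 424 = 2√(43423); squaring, (γ^2 - 424)^2 = 4·43423, i.e. γ^4 - 848γ^2 + 179776 - 173692 = 0, i.e. γ^4 - 848γ^2 + 6084 = 0. So γ is a root of x^4 - 848x^2 + 6084. This polynomial is irreducible over Q: it has no rational root (each ±√251 ± √173 is irrational), and any factorization into two quadratics over Q would force √(43423) ∈ Q (pairing opposite roots) or √251, √173 ∈ Q (other pairings), all impossible. Hence [Q(γ):Q] = 4 = [Q(√251, √173):Q], so Q(γ) = Q(√251, √173).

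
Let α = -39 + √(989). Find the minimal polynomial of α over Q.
m_α(x) = x^2 + 78x + 532

From α + 39 = √(989), squaring gives (α + 39)^2 = 989, i.e. α^2 + 78α + 1521 = 989, so α^2 + 78α + 532 = 0. The discriminant of x^2 + 78x + 532 is (78)^2 - 4·(532) = 6084 - 2128 = 3956, and 4·(989) is not a perfect square in Q since 989 is squarefree and ≠ 1. Hence x^2 + 78x + 532 is irreducible over Q and is the minimal polynomial of α.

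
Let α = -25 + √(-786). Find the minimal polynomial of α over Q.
m_α(x) = x^2 + 50x + 1411

From α + 25 = √(-786), squaring gives (α + 25)^2 = -786, i.e. α^2 + 50α + 625 = -786, so α^2 + 50α + 1411 = 0. The discriminant of x^2 + 50x + 1411 is (50)^2 - 4·(1411) = 2500 - 5644 = -3144, and 4·(-786) is not a perfect square in Q since -786 is squarefree and ≠ 1. Hence x^2 + 50x + 1411 is irreducible over Q and is the minimal polynomial of α.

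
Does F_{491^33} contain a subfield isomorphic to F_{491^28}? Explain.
No: F_{491^28} is not a subfield of F_{491^33}

F_{p^m} embeds in F_{p^n} iff m | n. Here 28 ∤ 33 (since 33 = 1·28 + 5 with remainder 5 ≠ 0), so F_{491^28} is not a subfield of F_{491^33}. Equivalently: if it were, the tower law would give 28 = [F_{491^28}:F_491] dividing [F_{491^33}:F_491] = 33, contradiction.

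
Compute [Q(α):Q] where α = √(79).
[Q(α):Q] = 2

[Q(α):Q] equals the degree of the minimal polynomial of α. Here α^2 = 79 and x^2 - 79 is irreducible (d = 79 is squarefree, ≠ 1, hence not a square), so deg(m_α) = 2. Thus [Q(α):Q] = 2.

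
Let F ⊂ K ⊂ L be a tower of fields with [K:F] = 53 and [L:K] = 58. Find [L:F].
[L:F] = 3074

The tower law says that for any tower of field extensions F ⊂ K ⊂ L with finite degrees, [L:F] = [L:K] · [K:F]. Here this gives [L:F] = 58 · 53 = 3074.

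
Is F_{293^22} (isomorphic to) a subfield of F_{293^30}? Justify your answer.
No: F_{293^22} is not a subfield of F_{293^30}

F_{p^m} embeds in F_{p^n} iff m | n. Here 22 ∤ 30 (since 30 = 1·22 + 8 with remainder 8 ≠ 0), so F_{293^22} is not a subfield of F_{293^30}. Equivalently: if it were, the tower law would give 22 = [F_{293^22}:F_293] dividing [F_{293^30}:F_293] = 30, contradiction.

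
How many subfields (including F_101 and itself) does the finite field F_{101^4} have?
F_{101^4} has 3 subfields

The subfields of F_{p^n} are exactly the fields F_{p^d} for d | n (each is the fixed field of the unique index-d subgroup of Gal(F_{p^n}/F_p) ≅ Z/nZ). The divisors of n = 4 are {1, 2, 4}, giving 3 subfields: F_{101^1}, F_{101^2}, F_{101^4}.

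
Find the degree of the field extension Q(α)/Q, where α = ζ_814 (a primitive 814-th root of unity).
[Q(α):Q] = 360

The minimal polynomial of ζ_814 over Q is the 814-th cyclotomic polynomial Φ_814(x), which is irreducible over Q and has degree φ(814) = 360. Hence [Q(α):Q] = φ(814) = 360.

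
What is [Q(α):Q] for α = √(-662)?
[Q(α):Q] = 2

[Q(α):Q] equals the degree of the minimal polynomial of α. Here α^2 = -662 and x^2 + 662 is irreducible (d = -662 is squarefree, ≠ 1, hence not a square), so deg(m_α) = 2. Thus [Q(α):Q] = 2.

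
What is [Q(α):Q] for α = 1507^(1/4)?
[Q(α):Q] = 4

α is a root of x^4 - 1507. By Eisenstein's criterion at the prime p = 11 (which divides the constant term 1507 but p^2 = 121 does not, since 1507 is squarefree), x^4 - 1507 is irreducible over Q. Hence [Q(α):Q] = 4.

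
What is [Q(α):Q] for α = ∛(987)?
[Q(α):Q] = 3

The minimal polynomial of α is x^3 - 987, irreducible over Q since 987 is not a perfect cube (so x^3 - 987 has no rational root). Hence [Q(α):Q] = deg(m_α) = 3.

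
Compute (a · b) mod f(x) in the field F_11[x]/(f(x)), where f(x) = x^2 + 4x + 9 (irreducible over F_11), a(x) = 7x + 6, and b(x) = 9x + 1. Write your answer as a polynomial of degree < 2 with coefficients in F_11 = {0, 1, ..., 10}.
a · b ≡ 7x (mod f(x))

Multiply in F_11[x]: a(x)·b(x) = (7x + 6)·(9x + 1) = 8x^2 + 6x + 6. This has degree ≥ 2, so divide by f(x) over F_11: 8x^2 + 6x + 6 = (8)·(x^2 + 4x + 9) + (7x). Hence a·b ≡ 7x (mod f). (F_11[x]/(f) is a field with 11^2 = 121 elements since f is irreducible of degree 2.)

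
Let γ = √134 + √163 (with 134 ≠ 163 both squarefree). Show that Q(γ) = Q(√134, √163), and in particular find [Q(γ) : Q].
[Q(γ) : Q] = 4 (equivalently, Q(γ) = Q(√134, √163))

Obviously Q(γ) ⊆ Q(√134, √163), and [Q(√134, √163):Q] = 4 (since 134, 163 are distinct squarefree integers > 1 with 21842 not a perfect square). To show equality we compute the minimal polynomial of γ. From γ = √134 + √163: γ^2 = 134 + 2√(21842) + 163 = 297 + 2√(21842), so γ^2 - 297 = 2√(21842); squaring, (γ^2 - 297)^2 = 4·21842, i.e. γ^4 - 594γ^2 + 88209 - 87368 = 0, i.e. γ^4 - 594γ^2 + 841 = 0. So γ is a root of x^4 - 594x^2 + 841. This polynomial is irreducible over Q: it has no rational root (each ±√134 ± √163 is irrational), and any factorization into two quadratics over Q would force √(21842) ∈ Q (pairing opposite roots) or √134, √163 ∈ Q (other pairings), all impossible. Hence [Q(γ):Q] = 4 = [Q(√134, √163):Q], so Q(γ) = Q(√134, √163).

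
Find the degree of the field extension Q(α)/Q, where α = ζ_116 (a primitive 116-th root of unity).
[Q(α):Q] = 56

The minimal polynomial of ζ_116 over Q is the 116-th cyclotomic polynomial Φ_116(x), which is irreducible over Q and has degree φ(116) = 56. Hence [Q(α):Q] = φ(116) = 56.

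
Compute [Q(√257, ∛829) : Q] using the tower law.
[Q(√257, ∛829) : Q] = 6

Let L = Q(√257, ∛829). Since Q(√257) ⊂ L and [Q(√257):Q] = 2, the tower law gives 2 | [L:Q]. Likewise Q(∛829) ⊂ L with [Q(∛829):Q] = 3 (because 829 is not a perfect cube), so 3 | [L:Q]. As gcd(2,3) = 1, [L:Q] is divisible by 6. Conversely L is generated over Q by √257 and ∛829, so [L:Q] ≤ 2·3 = 6. Therefore [Q(√257, ∛829) : Q] = 6.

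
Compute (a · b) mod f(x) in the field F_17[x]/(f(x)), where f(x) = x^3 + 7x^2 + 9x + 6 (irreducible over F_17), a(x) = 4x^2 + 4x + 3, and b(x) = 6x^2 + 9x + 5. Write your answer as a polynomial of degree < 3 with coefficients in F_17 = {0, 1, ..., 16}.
a · b ≡ 2x^2 + 8x (mod f(x))

Multiply in F_17[x]: a(x)·b(x) = (4x^2 + 4x + 3)·(6x^2 + 9x + 5) = 7x^4 + 9x^3 + 6x^2 + 13x + 15. This has degree ≥ 3, so divide by f(x) over F_17: 7x^4 + 9x^3 + 6x^2 + 13x + 15 = (7x + 11)·(x^3 + 7x^2 + 9x + 6) + (2x^2 + 8x). Hence a·b ≡ 2x^2 + 8x (mod f). (F_17[x]/(f) is a field with 17^3 = 4913 elements since f is irreducible of degree 3.)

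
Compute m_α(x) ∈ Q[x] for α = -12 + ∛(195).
m_α(x) = x^3 + 36x^2 + 432x + 1533

Set β = α + 12 = ∛(195), so β^3 = 195. Then (α + 12)^3 - 195 = 0, i.e. α is a root of g(x) = (x + 12)^3 - 195 = x^3 + 36x^2 + 432x + 1533. Since g(x) = h(x + 12) where h(x) = x^3 - 195, and h is irreducible over Q (because 195 is not a perfect cube, so h has no rational root, and a monic cubic with no rational root is irreducible), g is also irreducible (irreducibility is preserved under the substitution x → x + 12). Hence m_α(x) = x^3 + 36x^2 + 432x + 1533.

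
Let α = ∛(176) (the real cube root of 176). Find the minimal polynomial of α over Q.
m_α(x) = x^3 - 176

α satisfies α^3 = 176, so x^3 - 176 annihilates α. By the rational root test, a rational root p/q (in lowest terms) of x^3 - 176 would satisfy p^3 = 176 q^3, forcing q = 1 and p^3 = 176; but 176 is not a perfect cube, contradiction. A monic cubic over Q with no rational root is irreducible (any nontrivial factorization would include a linear factor). Hence x^3 - 176 is the minimal polynomial of α, and in particular [Q(α):Q] = 3.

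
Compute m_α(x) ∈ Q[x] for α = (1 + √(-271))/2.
m_α(x) = x^2 - x + 68

From 2α - 1 = √(-271), squaring gives (2α - 1)^2 = -271, i.e. 4α^2 - 4α + 1 = -271, so α^2 - α + (1 + 271)/4 = 0. Since -271 ≡ 1 (mod 4), (1 + 271)/4 = 68 ∈ Z. The polynomial x^2 - x + 68 has discriminant 1 - 4·(68) = -271, which is not a perfect square in Q (d = -271 is squarefree and ≠ 1), so x^2 - x + 68 is irreducible over Q. It is the minimal polynomial of α.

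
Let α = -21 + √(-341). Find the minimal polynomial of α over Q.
m_α(x) = x^2 + 42x + 782

From α + 21 = √(-341), squaring gives (α + 21)^2 = -341, i.e. α^2 + 42α + 441 = -341, so α^2 + 42α + 782 = 0. The discriminant of x^2 + 42x + 782 is (42)^2 - 4·(782) = 1764 - 3128 = -1364, and 4·(-341) is not a perfect square in Q since -341 is squarefree and ≠ 1. Hence x^2 + 42x + 782 is irreducible over Q and is the minimal polynomial of α.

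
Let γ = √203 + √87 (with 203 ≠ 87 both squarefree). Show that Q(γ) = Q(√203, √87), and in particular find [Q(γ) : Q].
[Q(γ) : Q] = 4 (equivalently, Q(γ) = Q(√203, √87))

Obviously Q(γ) ⊆ Q(√203, √87), and [Q(√203, √87):Q] = 4 (since 203, 87 are distinct squarefree integers > 1 with 17661 not a perfect square). To show equality we compute the minimal polynomial of γ. From γ = √203 + √87: γ^2 = 203 + 2√(17661) + 87 = 290 + 2√(17661), so γ^2 - 290 = 2√(17661); squaring, (γ^2 - 290)^2 = 4·17661, i.e. γ^4 - 580γ^2 + 84100 - 70644 = 0, i.e. γ^4 - 580γ^2 + 13456 = 0. So γ is a root of x^4 - 580x^2 + 13456. This polynomial is irreducible over Q: it has no rational root (each ±√203 ± √87 is irrational), and any factorization into two quadratics over Q would force √(17661) ∈ Q (pairing opposite roots) or √203, √87 ∈ Q (other pairings), all impossible. Hence [Q(γ):Q] = 4 = [Q(√203, √87):Q], so Q(γ) = Q(√203, √87).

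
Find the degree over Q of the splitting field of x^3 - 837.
[K : Q] = 6

The roots of x^3 - 837 are ∛837, ω∛837, ω^2∛837 where ω = e^(2πi/3) is a primitive cube root of unity, so K = Q(∛837, ω). Now [Q(∛837):Q] = 3 (since 837 is not a perfect cube, x^3 - 837 is irreducible) and [Q(ω):Q] = 2. Both 2 and 3 divide [K:Q], and [K:Q] ≤ 3·2 = 6, so [K:Q] = 6. (Equivalently: Q(∛837) ⊂ R but ω ∉ R, so [K : Q(∛837)] = 2.)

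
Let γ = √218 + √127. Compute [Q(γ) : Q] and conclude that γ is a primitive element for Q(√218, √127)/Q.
[Q(γ) : Q] = 4 (equivalently, Q(γ) = Q(√218, √127))

Obviously Q(γ) ⊆ Q(√218, √127), and [Q(√218, √127):Q] = 4 (since 218, 127 are distinct squarefree integers > 1 with 27686 not a perfect square). To show equality we compute the minimal polynomial of γ. From γ = √218 + √127: γ^2 = 218 + 2√(27686) + 127 = 345 + 2√(27686), so γ^2 - 345 = 2√(27686); squaring, (γ^2 - 345)^2 = 4·27686, i.e. γ^4 - 690γ^2 + 119025 - 110744 = 0, i.e. γ^4 - 690γ^2 + 8281 = 0. So γ is a root of x^4 - 690x^2 + 8281. This polynomial is irreducible over Q: it has no rational root (each ±√218 ± √127 is irrational), and any factorization into two quadratics over Q would force √(27686) ∈ Q (pairing opposite roots) or √218, √127 ∈ Q (other pairings), all impossible. Hence [Q(γ):Q] = 4 = [Q(√218, √127):Q], so Q(γ) = Q(√218, √127).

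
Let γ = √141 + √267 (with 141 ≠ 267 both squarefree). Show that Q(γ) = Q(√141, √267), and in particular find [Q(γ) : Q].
[Q(γ) : Q] = 4 (equivalently, Q(γ) = Q(√141, √267))

Obviously Q(γ) ⊆ Q(√141, √267), and [Q(√141, √267):Q] = 4 (since 141, 267 are distinct squarefree integers > 1 with 37647 not a perfect square). To show equality we compute the minimal polynomial of γ. From γ = √141 + √267: γ^2 = 141 + 2√(37647) + 267 = 408 + 2√(37647), so γ^2 - 408 = 2√(37647); squaring, (γ^2 - 408)^2 = 4·37647, i.e. γ^4 - 816γ^2 + 166464 - 150588 = 0, i.e. γ^4 - 816γ^2 + 15876 = 0. So γ is a root of x^4 - 816x^2 + 15876. This polynomial is irreducible over Q: it has no rational root (each ±√141 ± √267 is irrational), and any factorization into two quadratics over Q would force √(37647) ∈ Q (pairing opposite roots) or √141, √267 ∈ Q (other pairings), all impossible. Hence [Q(γ):Q] = 4 = [Q(√141, √267):Q], so Q(γ) = Q(√141, √267).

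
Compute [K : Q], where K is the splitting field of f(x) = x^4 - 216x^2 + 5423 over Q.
[K : Q] = 4

Solving the quadratic in x^2: x^2 = (216 ± √(216^2 - 4·5423))/2 = (216 ± √24964)/2 = (216 ± 158)/2, giving x^2 = 187 or x^2 = 29. So f(x) = (x^2 - 187)(x^2 - 29) and the roots of f are ±√187, ±√29. Hence the splitting field is K = Q(√187, √29). Since 187 and 29 are distinct squarefree integers > 1, their product 5423 is not a perfect square, so √29 ∉ Q(√187). By the tower law [K:Q] = [Q(√187,√29):Q(√187)] · [Q(√187):Q] = 2 · 2 = 4.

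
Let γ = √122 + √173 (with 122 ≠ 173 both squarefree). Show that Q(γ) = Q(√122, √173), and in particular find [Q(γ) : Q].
[Q(γ) : Q] = 4 (equivalently, Q(γ) = Q(√122, √173))

Obviously Q(γ) ⊆ Q(√122, √173), and [Q(√122, √173):Q] = 4 (since 122, 173 are distinct squarefree integers > 1 with 21106 not a perfect square). To show equality we compute the minimal polynomial of γ. From γ = √122 + √173: γ^2 = 122 + 2√(21106) + 173 = 295 + 2√(21106), so γ^2 - 295 = 2√(21106); squaring, (γ^2 - 295)^2 = 4·21106, i.e. γ^4 - 590γ^2 + 87025 - 84424 = 0, i.e. γ^4 - 590γ^2 + 2601 = 0. So γ is a root of x^4 - 590x^2 + 2601. This polynomial is irreducible over Q: it has no rational root (each ±√122 ± √173 is irrational), and any factorization into two quadratics over Q would force √(21106) ∈ Q (pairing opposite roots) or √122, √173 ∈ Q (other pairings), all impossible. Hence [Q(γ):Q] = 4 = [Q(√122, √173):Q], so Q(γ) = Q(√122, √173).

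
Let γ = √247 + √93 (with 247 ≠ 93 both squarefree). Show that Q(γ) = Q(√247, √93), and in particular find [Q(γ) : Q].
[Q(γ) : Q] = 4 (equivalently, Q(γ) = Q(√247, √93))

Obviously Q(γ) ⊆ Q(√247, √93), and [Q(√247, √93):Q] = 4 (since 247, 93 are distinct squarefree integers > 1 with 22971 not a perfect square). To show equality we compute the minimal polynomial of γ. From γ = √247 + √93: γ^2 = 247 + 2√(22971) + 93 = 340 + 2√(22971), so γ^2 - 340 = 2√(22971); squaring, (γ^2 - 340)^2 = 4·22971, i.e. γ^4 - 680γ^2 + 115600 - 91884 = 0, i.e. γ^4 - 680γ^2 + 23716 = 0. So γ is a root of x^4 - 680x^2 + 23716. This polynomial is irreducible over Q: it has no rational root (each ±√247 ± √93 is irrational), and any factorization into two quadratics over Q would force √(22971) ∈ Q (pairing opposite roots) or √247, √93 ∈ Q (other pairings), all impossible. Hence [Q(γ):Q] = 4 = [Q(√247, √93):Q], so Q(γ) = Q(√247, √93).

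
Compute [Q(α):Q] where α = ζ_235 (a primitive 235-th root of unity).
[Q(α):Q] = 184

The minimal polynomial of ζ_235 over Q is the 235-th cyclotomic polynomial Φ_235(x), which is irreducible over Q and has degree φ(235) = 184. Hence [Q(α):Q] = φ(235) = 184.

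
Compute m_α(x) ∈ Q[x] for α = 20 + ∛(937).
m_α(x) = x^3 - 60x^2 + 1200x - 8937

Set β = α - 20 = ∛(937), so β^3 = 937. Then (α - 20)^3 - 937 = 0, i.e. α is a root of g(x) = (x - 20)^3 - 937 = x^3 - 60x^2 + 1200x - 8937. Since g(x) = h(x - 20) where h(x) = x^3 - 937, and h is irreducible over Q (because 937 is not a perfect cube, so h has no rational root, and a monic cubic with no rational root is irreducible), g is also irreducible (irreducibility is preserved under the substitution x → x - 20). Hence m_α(x) = x^3 - 60x^2 + 1200x - 8937.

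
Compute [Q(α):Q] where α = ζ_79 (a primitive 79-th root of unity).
[Q(α):Q] = 78

The minimal polynomial of ζ_79 over Q is the 79-th cyclotomic polynomial Φ_79(x), which is irreducible over Q and has degree φ(79) = 78. Hence [Q(α):Q] = φ(79) = 78.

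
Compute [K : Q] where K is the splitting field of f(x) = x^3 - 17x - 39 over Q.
[K : Q] = 6

By the rational root test, any rational root of the monic integer polynomial f(x) = x^3 - 17x - 39 must be an integer dividing the constant term -39, i.e. one of ±{1, 3, 13, 39}. Evaluating: f(1) = -55, f(-1) = -23, f(3) = -63, f(-3) = -15, f(13) = 1937, f(-13) = -2015, f(39) = 58617, f(-39) = -58695; none is 0, so f has no rational root and is therefore irreducible over Q (a cubic with no linear factor over a field is irreducible). For an irreducible cubic, the Galois group is A_3 or S_3 according as the discriminant disc(f) = -4a^3 - 27b^2 = -4·(-17)^3 - 27·(-39)^2 = -21415 is or is not a square in Q. Here disc(f) = -21415 is not a perfect square in Q, so the Galois group of f over Q is not contained in A_3 and must be all of S_3. The splitting field has degree |S_3| = 6 over Q, so [K : Q] = 6.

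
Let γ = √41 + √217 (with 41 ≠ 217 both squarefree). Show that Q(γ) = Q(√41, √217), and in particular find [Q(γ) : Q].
[Q(γ) : Q] = 4 (equivalently, Q(γ) = Q(√41, √217))

Obviously Q(γ) ⊆ Q(√41, √217), and [Q(√41, √217):Q] = 4 (since 41, 217 are distinct squarefree integers > 1 with 8897 not a perfect square). To show equality we compute the minimal polynomial of γ. From γ = √41 + √217: γ^2 = 41 + 2√(8897) + 217 = 258 + 2√(8897), so γ^2 - 258 = 2√(8897); squaring, (γ^2 - 258)^2 = 4·8897, i.e. γ^4 - 516γ^2 + 66564 - 35588 = 0, i.e. γ^4 - 516γ^2 + 30976 = 0. So γ is a root of x^4 - 516x^2 + 30976. This polynomial is irreducible over Q: it has no rational root (each ±√41 ± √217 is irrational), and any factorization into two quadratics over Q would force √(8897) ∈ Q (pairing opposite roots) or √41, √217 ∈ Q (other pairings), all impossible. Hence [Q(γ):Q] = 4 = [Q(√41, √217):Q], so Q(γ) = Q(√41, √217).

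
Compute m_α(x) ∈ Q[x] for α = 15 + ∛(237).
m_α(x) = x^3 - 45x^2 + 675x - 3612

Set β = α - 15 = ∛(237), so β^3 = 237. Then (α - 15)^3 - 237 = 0, i.e. α is a root of g(x) = (x - 15)^3 - 237 = x^3 - 45x^2 + 675x - 3612. Since g(x) = h(x - 15) where h(x) = x^3 - 237, and h is irreducible over Q (because 237 is not a perfect cube, so h has no rational root, and a monic cubic with no rational root is irreducible), g is also irreducible (irreducibility is preserved under the substitution x → x - 15). Hence m_α(x) = x^3 - 45x^2 + 675x - 3612.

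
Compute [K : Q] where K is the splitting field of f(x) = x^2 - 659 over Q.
[K : Q] = 2

f(x) = x^2 - 659 factors as (x - √659)(x + √659). The splitting field is K = Q(√659). Since 659 is squarefree and > 1, it is not a perfect square, so x^2 - 659 is irreducible over Q and [Q(√659) : Q] = 2. Hence [K : Q] = 2.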